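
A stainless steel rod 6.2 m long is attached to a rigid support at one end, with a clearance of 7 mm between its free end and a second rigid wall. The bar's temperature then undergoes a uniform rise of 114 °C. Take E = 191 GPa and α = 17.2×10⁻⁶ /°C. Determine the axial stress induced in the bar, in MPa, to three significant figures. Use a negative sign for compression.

Free thermal expansion αLΔT = 17.2e-6 · 6200 · 114 = 12.16 mm.
The walls engage after the gap closes; constrained expansion = 12.16 − 7 = 5.157 mm.
The walls impose strain ε = −(5.157)/6200 = -8.3177e-04; σ = Eε = 191000 · -8.3177e-04 = -158.9 MPa.

-159 MPa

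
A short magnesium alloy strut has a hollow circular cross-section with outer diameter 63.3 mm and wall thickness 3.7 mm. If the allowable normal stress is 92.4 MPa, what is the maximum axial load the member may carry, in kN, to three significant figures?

A = 692.8 mm².
P_max = σ_allow · A = 92.4 · 692.8 = 64010 N = 64.01 kN.

64.0 kN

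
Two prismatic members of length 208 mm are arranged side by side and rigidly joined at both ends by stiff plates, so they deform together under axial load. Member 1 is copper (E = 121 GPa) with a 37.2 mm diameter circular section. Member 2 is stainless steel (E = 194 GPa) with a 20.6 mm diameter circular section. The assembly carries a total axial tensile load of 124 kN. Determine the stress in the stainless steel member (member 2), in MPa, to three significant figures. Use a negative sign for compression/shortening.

A_1 = 1087 mm².
A_2 = 333.3 mm².
Equal strain + equilibrium ⇒ each member carries load in proportion to AE: A₁E₁ = 131500000 N, A₂E₂ = 64660000 N, ΣAE = 196200000 N.
σ₂ = P·E₂/ΣAE = 124000·194000/196200000 = 122.6 MPa.

123 MPa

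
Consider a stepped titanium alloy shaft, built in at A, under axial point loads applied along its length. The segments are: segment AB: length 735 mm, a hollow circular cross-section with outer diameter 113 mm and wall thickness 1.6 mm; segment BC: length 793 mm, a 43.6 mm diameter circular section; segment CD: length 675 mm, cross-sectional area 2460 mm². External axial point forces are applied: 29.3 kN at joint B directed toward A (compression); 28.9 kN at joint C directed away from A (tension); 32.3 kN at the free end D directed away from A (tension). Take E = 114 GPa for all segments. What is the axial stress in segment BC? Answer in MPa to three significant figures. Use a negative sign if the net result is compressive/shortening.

Internal axial forces (sectioning from the free end, tension +): N_CD = 32.3 kN, N_BC = 61.2 kN, N_AB = 31.9 kN.
A_BC = 1493 mm².
σ_BC = N_BC/A_BC = 61200/1493 = 40.99 MPa.

41.0 MPa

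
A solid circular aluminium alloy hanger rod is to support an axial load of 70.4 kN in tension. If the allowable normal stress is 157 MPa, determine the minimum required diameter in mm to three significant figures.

23.9 mm

Required area A ≥ P/σ_allow = 70400/157 = 448.4 mm².
For a solid circular section, d ≥ √(4A/π) = 23.89 mm.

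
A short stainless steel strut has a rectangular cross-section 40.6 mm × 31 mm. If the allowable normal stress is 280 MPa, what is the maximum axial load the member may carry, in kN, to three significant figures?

A = 1259 mm².
P_max = σ_allow · A = 280 · 1259 = 352400 N = 352.4 kN.

352 kN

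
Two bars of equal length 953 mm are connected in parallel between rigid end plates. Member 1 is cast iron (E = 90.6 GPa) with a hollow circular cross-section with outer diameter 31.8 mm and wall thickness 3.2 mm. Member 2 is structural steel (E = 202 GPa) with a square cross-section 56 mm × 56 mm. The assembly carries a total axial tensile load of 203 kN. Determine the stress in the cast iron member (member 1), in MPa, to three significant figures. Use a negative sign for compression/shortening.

A_1 = 287.5 mm².
A_2 = 3136 mm².
Equal strain + equilibrium ⇒ each member carries load in proportion to AE: A₁E₁ = 26050000 N, A₂E₂ = 633500000 N, ΣAE = 659500000 N.
σ₁ = P·E₁/ΣAE = 203000·90600/659500000 = 27.89 MPa.

27.9 MPa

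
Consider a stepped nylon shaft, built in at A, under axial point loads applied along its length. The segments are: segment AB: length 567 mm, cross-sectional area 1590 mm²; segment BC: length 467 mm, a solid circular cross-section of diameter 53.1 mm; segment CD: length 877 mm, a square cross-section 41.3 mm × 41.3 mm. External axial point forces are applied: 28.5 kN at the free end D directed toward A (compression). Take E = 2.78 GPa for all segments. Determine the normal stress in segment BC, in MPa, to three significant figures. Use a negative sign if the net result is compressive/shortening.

-12.9 MPa

Internal axial forces (sectioning from the free end, tension +): N_CD = -28.5 kN, N_BC = -28.5 kN, N_AB = -28.5 kN.
A_BC = 2215 mm².
σ_BC = N_BC/A_BC = -28500/2215 = -12.87 MPa.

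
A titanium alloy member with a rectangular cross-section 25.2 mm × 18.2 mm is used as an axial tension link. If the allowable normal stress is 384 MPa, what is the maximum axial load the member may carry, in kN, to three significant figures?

176 kN

A = 458.6 mm².
P_max = σ_allow · A = 384 · 458.6 = 176100 N = 176.1 kN.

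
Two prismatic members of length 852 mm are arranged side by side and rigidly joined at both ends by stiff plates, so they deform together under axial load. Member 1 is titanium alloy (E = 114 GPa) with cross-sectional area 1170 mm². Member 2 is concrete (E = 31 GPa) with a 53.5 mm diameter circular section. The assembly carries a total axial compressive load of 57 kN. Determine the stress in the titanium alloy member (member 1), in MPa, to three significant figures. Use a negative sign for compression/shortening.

A_2 = 2248 mm².
Equal strain + equilibrium ⇒ each member carries load in proportion to AE: A₁E₁ = 133400000 N, A₂E₂ = 69690000 N, ΣAE = 203100000 N.
σ₁ = P·E₁/ΣAE = -57000·114000/203100000 = -32 MPa.

-32.0 MPa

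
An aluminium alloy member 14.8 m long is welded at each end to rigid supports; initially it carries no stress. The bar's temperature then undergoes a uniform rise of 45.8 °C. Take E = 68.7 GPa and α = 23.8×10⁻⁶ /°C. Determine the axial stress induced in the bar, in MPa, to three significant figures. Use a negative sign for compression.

Free thermal expansion αLΔT = 23.8e-6 · 14800 · 45.8 = 16.13 mm.
The walls impose strain ε = −(16.13)/14800 = -1.0900e-03; σ = Eε = 68700 · -1.0900e-03 = -74.89 MPa.

-74.9 MPa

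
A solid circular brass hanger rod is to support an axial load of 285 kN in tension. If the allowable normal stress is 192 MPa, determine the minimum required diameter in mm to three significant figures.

43.5 mm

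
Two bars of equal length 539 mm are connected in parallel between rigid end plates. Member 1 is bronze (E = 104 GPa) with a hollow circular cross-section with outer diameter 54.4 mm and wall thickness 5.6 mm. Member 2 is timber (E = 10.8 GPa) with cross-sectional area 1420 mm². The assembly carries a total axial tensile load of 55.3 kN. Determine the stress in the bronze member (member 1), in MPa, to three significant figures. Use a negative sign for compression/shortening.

A_1 = 858.5 mm².
Equal strain + equilibrium ⇒ each member carries load in proportion to AE: A₁E₁ = 89290000 N, A₂E₂ = 15340000 N, ΣAE = 104600000 N.
σ₁ = P·E₁/ΣAE = 55300·104000/104600000 = 54.97 MPa.

55.0 MPa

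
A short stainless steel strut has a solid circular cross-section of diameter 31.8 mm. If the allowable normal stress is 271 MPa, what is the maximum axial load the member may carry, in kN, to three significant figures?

215 kN

A = 794.2 mm².
P_max = σ_allow · A = 271 · 794.2 = 215200 N = 215.2 kN.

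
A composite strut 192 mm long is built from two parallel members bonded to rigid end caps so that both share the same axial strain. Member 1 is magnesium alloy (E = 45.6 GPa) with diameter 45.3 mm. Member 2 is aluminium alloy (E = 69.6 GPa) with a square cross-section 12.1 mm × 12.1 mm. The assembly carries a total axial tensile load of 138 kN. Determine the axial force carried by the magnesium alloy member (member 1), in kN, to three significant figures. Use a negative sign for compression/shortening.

A_1 = 1612 mm².
A_2 = 146.4 mm².
Equal strain + equilibrium ⇒ each member carries load in proportion to AE: A₁E₁ = 73490000 N, A₂E₂ = 10190000 N, ΣAE = 83680000 N.
F₁ = P·A₁E₁/ΣAE = 138000·73490000/83680000 = 121200 N.

121 kN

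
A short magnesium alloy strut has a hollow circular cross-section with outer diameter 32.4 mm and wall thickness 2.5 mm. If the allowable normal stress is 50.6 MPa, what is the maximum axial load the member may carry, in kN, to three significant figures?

11.9 kN

A = 234.8 mm².
P_max = σ_allow · A = 50.6 · 234.8 = 11880 N = 11.88 kN.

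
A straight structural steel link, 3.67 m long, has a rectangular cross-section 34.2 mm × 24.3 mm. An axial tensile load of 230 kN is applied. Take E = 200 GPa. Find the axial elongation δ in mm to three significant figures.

A = 831.1 mm².
δ_mech = NL/(AE) = 230000·3670/(831.1·200000) = 5.078 mm.

5.08 mm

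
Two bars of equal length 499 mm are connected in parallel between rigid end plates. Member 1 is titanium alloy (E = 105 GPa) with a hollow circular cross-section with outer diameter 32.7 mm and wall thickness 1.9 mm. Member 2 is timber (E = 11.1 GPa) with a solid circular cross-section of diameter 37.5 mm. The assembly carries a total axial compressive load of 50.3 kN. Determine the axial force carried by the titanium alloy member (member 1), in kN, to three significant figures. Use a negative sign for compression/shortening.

-30.8 kN

A_1 = 183.8 mm².
A_2 = 1104 mm².
Equal strain + equilibrium ⇒ each member carries load in proportion to AE: A₁E₁ = 19300000 N, A₂E₂ = 12260000 N, ΣAE = 31560000 N.
F₁ = P·A₁E₁/ΣAE = -50300·19300000/31560000 = -30760 N.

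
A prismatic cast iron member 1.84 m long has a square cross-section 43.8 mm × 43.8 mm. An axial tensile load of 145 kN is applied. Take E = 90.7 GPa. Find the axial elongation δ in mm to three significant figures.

1.53 mm

A = 1918 mm².
δ_mech = NL/(AE) = 145000·1840/(1918·90700) = 1.533 mm.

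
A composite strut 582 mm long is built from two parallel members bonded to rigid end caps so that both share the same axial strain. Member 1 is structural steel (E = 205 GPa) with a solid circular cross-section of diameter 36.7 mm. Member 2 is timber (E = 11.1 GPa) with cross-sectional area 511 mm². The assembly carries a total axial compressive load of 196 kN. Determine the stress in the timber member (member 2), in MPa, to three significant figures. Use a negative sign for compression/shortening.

-9.78 MPa

A_1 = 1058 mm².
Equal strain + equilibrium ⇒ each member carries load in proportion to AE: A₁E₁ = 216900000 N, A₂E₂ = 5672000 N, ΣAE = 222500000 N.
σ₂ = P·E₂/ΣAE = -196000·11100/222500000 = -9.777 MPa.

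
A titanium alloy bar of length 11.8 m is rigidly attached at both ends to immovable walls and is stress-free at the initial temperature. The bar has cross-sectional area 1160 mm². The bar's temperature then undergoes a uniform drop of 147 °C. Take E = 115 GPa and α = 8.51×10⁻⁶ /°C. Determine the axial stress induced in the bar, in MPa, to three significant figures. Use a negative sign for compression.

144 MPa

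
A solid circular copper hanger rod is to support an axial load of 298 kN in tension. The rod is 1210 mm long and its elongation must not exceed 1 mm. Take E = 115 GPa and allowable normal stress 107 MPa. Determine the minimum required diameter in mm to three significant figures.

63.2 mm

Required area A ≥ P/σ_allow = 298000/107 = 2785 mm².
For a solid circular section, d ≥ √(4A/π) = 59.55 mm.
Elongation limit: A ≥ PL/(Eδ_allow) = 298000·1210/(115000·1) = 3135 mm² ⇒ d ≥ 63.18 mm.
The elongation limit governs.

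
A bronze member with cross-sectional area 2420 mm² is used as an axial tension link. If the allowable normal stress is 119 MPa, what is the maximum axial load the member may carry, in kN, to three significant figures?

P_max = σ_allow · A = 119 · 2420 = 288000 N = 288 kN.

288 kN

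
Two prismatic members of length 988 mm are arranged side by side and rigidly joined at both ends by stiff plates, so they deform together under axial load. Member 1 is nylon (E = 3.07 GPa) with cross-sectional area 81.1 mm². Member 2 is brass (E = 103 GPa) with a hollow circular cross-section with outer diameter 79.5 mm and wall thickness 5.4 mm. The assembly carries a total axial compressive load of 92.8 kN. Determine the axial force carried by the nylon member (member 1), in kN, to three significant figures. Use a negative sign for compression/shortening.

-0.178 kN

A_2 = 1257 mm².
Equal strain + equilibrium ⇒ each member carries load in proportion to AE: A₁E₁ = 249000 N, A₂E₂ = 129500000 N, ΣAE = 129700000 N.
F₁ = P·A₁E₁/ΣAE = -92800·249000/129700000 = -178.1 N.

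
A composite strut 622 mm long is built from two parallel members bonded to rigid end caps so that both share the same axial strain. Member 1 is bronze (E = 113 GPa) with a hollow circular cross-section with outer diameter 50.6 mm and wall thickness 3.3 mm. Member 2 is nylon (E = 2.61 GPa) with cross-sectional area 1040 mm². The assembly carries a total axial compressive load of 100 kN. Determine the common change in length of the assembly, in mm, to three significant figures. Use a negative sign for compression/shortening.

-1.07 mm

A_1 = 490.4 mm².
Equal strain + equilibrium ⇒ each member carries load in proportion to AE: A₁E₁ = 55410000 N, A₂E₂ = 2714000 N, ΣAE = 58130000 N.
δ = PL/ΣAE = -100000·622/58130000 = -1.07 mm.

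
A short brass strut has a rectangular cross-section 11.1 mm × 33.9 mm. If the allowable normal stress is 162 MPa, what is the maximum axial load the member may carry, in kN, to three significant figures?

A = 376.3 mm².
P_max = σ_allow · A = 162 · 376.3 = 60960 N = 60.96 kN.

61.0 kN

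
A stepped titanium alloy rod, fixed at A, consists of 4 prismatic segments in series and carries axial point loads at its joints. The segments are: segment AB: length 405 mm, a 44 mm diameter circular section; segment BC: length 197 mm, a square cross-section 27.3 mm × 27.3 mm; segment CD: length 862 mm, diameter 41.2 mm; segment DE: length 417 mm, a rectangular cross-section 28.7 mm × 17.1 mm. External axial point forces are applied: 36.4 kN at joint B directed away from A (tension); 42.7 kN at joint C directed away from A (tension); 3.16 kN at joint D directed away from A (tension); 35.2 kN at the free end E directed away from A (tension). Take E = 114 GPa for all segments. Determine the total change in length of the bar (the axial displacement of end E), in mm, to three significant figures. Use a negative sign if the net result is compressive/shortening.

0.942 mm

Internal axial forces (sectioning from the free end, tension +): N_DE = 35.2 kN, N_CD = 38.36 kN, N_BC = 81.06 kN, N_AB = 117.5 kN.
A_AB = 1521 mm².
A_BC = 745.3 mm².
A_CD = 1333 mm².
A_DE = 490.8 mm².
δ_AB = 117500·405/(1521·114000) = 0.2744 mm
δ_BC = 81060·197/(745.3·114000) = 0.188 mm
δ_CD = 38360·862/(1333·114000) = 0.2176 mm
δ_DE = 35200·417/(490.8·114000) = 0.2624 mm
δ = Σδ_i = 0.9423 mm.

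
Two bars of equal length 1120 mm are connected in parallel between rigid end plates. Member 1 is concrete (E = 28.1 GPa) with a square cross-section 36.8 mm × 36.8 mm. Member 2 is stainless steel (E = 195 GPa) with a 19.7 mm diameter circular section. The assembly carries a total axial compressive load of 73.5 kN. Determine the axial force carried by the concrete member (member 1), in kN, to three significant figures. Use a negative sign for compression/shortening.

A_1 = 1354 mm².
A_2 = 304.8 mm².
Equal strain + equilibrium ⇒ each member carries load in proportion to AE: A₁E₁ = 38050000 N, A₂E₂ = 59440000 N, ΣAE = 97490000 N.
F₁ = P·A₁E₁/ΣAE = -73500·38050000/97490000 = -28690 N.

-28.7 kN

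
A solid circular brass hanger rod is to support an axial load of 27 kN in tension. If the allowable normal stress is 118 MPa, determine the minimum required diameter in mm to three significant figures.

17.1 mm

Required area A ≥ P/σ_allow = 27000/118 = 228.8 mm².
For a solid circular section, d ≥ √(4A/π) = 17.07 mm.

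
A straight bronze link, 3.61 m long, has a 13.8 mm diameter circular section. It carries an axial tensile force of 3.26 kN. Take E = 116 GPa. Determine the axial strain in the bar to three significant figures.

1.88e-04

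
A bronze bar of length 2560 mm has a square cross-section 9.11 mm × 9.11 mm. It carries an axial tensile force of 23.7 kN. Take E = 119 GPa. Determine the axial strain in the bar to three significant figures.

0.00240

A = 82.99 mm².
σ = N/A = 285.6 MPa; ε = σ/E = 285.6/119000 = 2.400e-03.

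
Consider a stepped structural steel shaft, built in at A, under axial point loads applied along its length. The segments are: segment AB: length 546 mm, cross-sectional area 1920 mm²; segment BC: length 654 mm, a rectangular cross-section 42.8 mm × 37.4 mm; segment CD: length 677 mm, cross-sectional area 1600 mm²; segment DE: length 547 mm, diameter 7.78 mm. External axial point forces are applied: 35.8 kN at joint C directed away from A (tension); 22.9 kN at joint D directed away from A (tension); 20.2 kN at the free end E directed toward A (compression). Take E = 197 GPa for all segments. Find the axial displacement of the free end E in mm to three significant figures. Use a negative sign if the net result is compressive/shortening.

-1.04 mm

Internal axial forces (sectioning from the free end, tension +): N_DE = -20.2 kN, N_CD = 2.7 kN, N_BC = 38.5 kN, N_AB = 38.5 kN.
A_BC = 1601 mm².
A_DE = 47.54 mm².
δ_AB = 38500·546/(1920·197000) = 0.05558 mm
δ_BC = 38500·654/(1601·197000) = 0.07985 mm
δ_CD = 2700·677/(1600·197000) = 0.005799 mm
δ_DE = -20200·547/(47.54·197000) = -1.18 mm
δ = Σδ_i = -1.039 mm.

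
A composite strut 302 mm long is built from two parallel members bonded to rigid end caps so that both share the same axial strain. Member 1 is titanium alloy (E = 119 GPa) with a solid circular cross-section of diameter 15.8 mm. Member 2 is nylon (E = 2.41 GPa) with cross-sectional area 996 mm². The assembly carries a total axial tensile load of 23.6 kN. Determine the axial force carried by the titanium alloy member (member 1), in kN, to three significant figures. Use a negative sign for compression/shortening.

21.4 kN

A_1 = 196.1 mm².
Equal strain + equilibrium ⇒ each member carries load in proportion to AE: A₁E₁ = 23330000 N, A₂E₂ = 2400000 N, ΣAE = 25730000 N.
F₁ = P·A₁E₁/ΣAE = 23600·23330000/25730000 = 21400 N.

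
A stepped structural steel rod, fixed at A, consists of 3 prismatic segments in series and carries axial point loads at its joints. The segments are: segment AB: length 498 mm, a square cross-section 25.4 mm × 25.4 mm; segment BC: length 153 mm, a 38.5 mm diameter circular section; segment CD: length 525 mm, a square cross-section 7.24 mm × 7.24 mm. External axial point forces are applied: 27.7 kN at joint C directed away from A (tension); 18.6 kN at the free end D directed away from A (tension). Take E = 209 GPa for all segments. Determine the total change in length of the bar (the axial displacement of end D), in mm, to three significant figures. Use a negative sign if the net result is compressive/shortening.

1.09 mm

Internal axial forces (sectioning from the free end, tension +): N_CD = 18.6 kN, N_BC = 46.3 kN, N_AB = 46.3 kN.
A_AB = 645.2 mm².
A_BC = 1164 mm².
A_CD = 52.42 mm².
δ_AB = 46300·498/(645.2·209000) = 0.171 mm
δ_BC = 46300·153/(1164·209000) = 0.02911 mm
δ_CD = 18600·525/(52.42·209000) = 0.8914 mm
δ = Σδ_i = 1.091 mm.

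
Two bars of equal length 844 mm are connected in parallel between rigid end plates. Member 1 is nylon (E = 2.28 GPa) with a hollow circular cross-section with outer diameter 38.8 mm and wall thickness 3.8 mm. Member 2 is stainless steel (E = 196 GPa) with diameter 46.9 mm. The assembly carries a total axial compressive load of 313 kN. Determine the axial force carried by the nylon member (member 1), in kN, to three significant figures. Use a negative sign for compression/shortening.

-0.878 kN

A_1 = 417.8 mm².
A_2 = 1728 mm².
Equal strain + equilibrium ⇒ each member carries load in proportion to AE: A₁E₁ = 952700 N, A₂E₂ = 338600000 N, ΣAE = 339600000 N.
F₁ = P·A₁E₁/ΣAE = -313000·952700/339600000 = -878.2 N.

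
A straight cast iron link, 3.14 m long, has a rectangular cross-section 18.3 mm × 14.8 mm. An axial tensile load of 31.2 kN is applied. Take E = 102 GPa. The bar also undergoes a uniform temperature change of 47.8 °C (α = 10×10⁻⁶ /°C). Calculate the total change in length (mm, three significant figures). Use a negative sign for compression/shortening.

A = 270.8 mm².
δ_mech = NL/(AE) = 31200·3140/(270.8·102000) = 3.546 mm.
δ_thermal = αLΔT = 10e-6·3140·47.8 = 1.501 mm.
δ = δ_mech + δ_thermal = 5.047 mm.

5.05 mm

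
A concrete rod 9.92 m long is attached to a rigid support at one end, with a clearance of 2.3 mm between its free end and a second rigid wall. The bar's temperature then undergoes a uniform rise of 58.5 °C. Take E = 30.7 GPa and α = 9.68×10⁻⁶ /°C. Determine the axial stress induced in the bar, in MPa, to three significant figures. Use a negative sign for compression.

-10.3 MPa

Free thermal expansion αLΔT = 9.68e-6 · 9920 · 58.5 = 5.617 mm.
The walls engage after the gap closes; constrained expansion = 5.617 − 2.3 = 3.317 mm.
The walls impose strain ε = −(3.317)/9920 = -3.3443e-04; σ = Eε = 30700 · -3.3443e-04 = -10.27 MPa.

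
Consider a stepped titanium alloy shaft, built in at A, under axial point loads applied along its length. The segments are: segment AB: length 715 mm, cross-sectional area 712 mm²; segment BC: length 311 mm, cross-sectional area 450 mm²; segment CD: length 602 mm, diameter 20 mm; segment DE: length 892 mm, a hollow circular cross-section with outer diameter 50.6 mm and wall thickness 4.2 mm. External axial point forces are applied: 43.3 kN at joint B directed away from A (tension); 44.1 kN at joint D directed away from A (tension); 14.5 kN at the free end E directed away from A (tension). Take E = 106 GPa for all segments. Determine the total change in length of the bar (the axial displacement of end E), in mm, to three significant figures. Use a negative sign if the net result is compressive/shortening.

Internal axial forces (sectioning from the free end, tension +): N_DE = 14.5 kN, N_CD = 58.6 kN, N_BC = 58.6 kN, N_AB = 101.9 kN.
A_CD = 314.2 mm².
A_DE = 612.2 mm².
δ_AB = 101900·715/(712·106000) = 0.9654 mm
δ_BC = 58600·311/(450·106000) = 0.3821 mm
δ_CD = 58600·602/(314.2·106000) = 1.059 mm
δ_DE = 14500·892/(612.2·106000) = 0.1993 mm
δ = Σδ_i = 2.606 mm.

2.61 mm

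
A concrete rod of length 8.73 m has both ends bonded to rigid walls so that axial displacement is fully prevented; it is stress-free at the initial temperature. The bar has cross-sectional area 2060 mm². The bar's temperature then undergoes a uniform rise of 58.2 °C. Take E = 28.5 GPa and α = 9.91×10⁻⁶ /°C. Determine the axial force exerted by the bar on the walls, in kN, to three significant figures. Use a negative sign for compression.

-33.9 kN

Free thermal expansion αLΔT = 9.91e-6 · 8730 · 58.2 = 5.035 mm.
The walls impose strain ε = −(5.035)/8730 = -5.7676e-04; σ = Eε = 28500 · -5.7676e-04 = -16.44 MPa.
Wall reaction R = σ·A = -16.44·2060 = -33860 N = -33.86 kN.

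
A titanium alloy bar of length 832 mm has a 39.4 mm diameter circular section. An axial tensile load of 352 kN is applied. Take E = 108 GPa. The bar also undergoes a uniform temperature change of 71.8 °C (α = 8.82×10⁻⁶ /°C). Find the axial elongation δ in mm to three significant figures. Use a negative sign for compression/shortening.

A = 1219 mm².
δ_mech = NL/(AE) = 352000·832/(1219·108000) = 2.224 mm.
δ_thermal = αLΔT = 8.82e-6·832·71.8 = 0.5269 mm.
δ = δ_mech + δ_thermal = 2.751 mm.

2.75 mm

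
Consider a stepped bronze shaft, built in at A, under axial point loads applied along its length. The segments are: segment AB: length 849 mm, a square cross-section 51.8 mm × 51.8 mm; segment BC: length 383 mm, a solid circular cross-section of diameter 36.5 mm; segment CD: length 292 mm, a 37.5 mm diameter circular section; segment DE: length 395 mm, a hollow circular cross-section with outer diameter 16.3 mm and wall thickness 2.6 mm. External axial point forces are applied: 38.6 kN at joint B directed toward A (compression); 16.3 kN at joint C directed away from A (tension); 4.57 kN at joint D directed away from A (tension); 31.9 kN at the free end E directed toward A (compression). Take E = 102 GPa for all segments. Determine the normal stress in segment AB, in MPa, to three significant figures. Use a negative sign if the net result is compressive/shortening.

-18.5 MPa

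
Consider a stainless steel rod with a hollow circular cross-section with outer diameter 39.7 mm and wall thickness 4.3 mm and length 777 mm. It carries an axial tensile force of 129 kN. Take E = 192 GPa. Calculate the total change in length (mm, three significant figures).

1.09 mm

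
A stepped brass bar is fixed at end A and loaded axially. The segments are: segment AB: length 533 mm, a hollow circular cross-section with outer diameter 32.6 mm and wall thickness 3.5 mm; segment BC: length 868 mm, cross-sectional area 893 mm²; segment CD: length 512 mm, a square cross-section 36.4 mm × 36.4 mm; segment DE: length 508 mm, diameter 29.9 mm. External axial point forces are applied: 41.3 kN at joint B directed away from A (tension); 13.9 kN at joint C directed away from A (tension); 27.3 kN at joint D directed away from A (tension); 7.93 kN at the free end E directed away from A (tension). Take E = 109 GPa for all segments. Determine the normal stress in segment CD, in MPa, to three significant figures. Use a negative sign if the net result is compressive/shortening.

26.6 MPa

Internal axial forces (sectioning from the free end, tension +): N_DE = 7.93 kN, N_CD = 35.23 kN, N_BC = 49.13 kN, N_AB = 90.43 kN.
A_CD = 1325 mm².
σ_CD = N_CD/A_CD = 35230/1325 = 26.59 MPa.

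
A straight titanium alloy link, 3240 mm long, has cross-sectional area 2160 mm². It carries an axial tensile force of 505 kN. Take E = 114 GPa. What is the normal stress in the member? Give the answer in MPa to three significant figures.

σ = N/A = 505000/2160 = 233.8 MPa.

234 MPa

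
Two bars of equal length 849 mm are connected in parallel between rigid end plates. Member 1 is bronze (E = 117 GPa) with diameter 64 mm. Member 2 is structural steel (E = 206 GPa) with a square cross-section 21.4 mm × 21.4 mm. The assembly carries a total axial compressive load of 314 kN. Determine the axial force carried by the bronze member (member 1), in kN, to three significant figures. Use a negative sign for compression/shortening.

A_1 = 3217 mm².
A_2 = 458 mm².
Equal strain + equilibrium ⇒ each member carries load in proportion to AE: A₁E₁ = 376400000 N, A₂E₂ = 94340000 N, ΣAE = 470700000 N.
F₁ = P·A₁E₁/ΣAE = -314000·376400000/470700000 = -251100 N.

-251 kN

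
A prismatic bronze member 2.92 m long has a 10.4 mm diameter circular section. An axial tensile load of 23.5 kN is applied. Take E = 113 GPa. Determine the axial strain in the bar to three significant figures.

A = 84.95 mm².
σ = N/A = 276.6 MPa; ε = σ/E = 276.6/113000 = 2.448e-03.

0.00245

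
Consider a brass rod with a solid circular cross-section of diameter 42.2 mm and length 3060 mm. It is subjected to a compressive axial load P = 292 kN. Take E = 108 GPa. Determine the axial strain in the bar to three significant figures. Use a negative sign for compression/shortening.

-0.00193

A = 1399 mm².
σ = N/A = -208.8 MPa; ε = σ/E = -208.8/108000 = -1.933e-03.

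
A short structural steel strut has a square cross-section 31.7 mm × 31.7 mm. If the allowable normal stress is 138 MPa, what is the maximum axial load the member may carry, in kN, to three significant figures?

139 kN

A = 1005 mm².
P_max = σ_allow · A = 138 · 1005 = 138700 N = 138.7 kN.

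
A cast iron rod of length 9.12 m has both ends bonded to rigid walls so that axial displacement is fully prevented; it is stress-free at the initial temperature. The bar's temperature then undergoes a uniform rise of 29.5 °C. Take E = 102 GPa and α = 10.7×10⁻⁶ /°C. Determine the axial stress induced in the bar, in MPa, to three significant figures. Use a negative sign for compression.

-32.2 MPa

Free thermal expansion αLΔT = 10.7e-6 · 9120 · 29.5 = 2.879 mm.
The walls impose strain ε = −(2.879)/9120 = -3.1565e-04; σ = Eε = 102000 · -3.1565e-04 = -32.2 MPa.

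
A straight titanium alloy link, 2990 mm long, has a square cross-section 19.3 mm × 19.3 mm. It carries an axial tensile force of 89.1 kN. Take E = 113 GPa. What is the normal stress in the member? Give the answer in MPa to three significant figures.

239 MPa

A = 372.5 mm².
σ = N/A = 89100/372.5 = 239.2 MPa.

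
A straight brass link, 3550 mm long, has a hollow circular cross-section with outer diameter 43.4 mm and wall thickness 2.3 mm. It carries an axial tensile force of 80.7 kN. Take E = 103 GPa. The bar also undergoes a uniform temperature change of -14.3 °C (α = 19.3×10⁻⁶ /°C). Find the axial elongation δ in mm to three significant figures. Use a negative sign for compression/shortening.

A = 297 mm².
δ_mech = NL/(AE) = 80700·3550/(297·103000) = 9.366 mm.
δ_thermal = αLΔT = 19.3e-6·3550·-14.3 = -0.9798 mm.
δ = δ_mech + δ_thermal = 8.386 mm.

8.39 mm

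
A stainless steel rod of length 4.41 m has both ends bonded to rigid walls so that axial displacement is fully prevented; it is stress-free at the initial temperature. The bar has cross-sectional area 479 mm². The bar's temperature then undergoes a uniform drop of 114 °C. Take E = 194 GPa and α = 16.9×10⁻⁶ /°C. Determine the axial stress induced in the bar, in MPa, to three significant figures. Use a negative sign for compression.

Free thermal expansion αLΔT = 16.9e-6 · 4410 · -114 = -8.496 mm.
The walls impose strain ε = −(-8.496)/4410 = 1.9266e-03; σ = Eε = 194000 · 1.9266e-03 = 373.8 MPa.

374 MPa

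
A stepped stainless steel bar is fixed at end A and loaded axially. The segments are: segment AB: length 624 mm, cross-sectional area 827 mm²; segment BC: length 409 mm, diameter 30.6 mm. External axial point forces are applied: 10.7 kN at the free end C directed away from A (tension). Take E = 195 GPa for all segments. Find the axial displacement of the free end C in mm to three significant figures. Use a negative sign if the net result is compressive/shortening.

Internal axial forces (sectioning from the free end, tension +): N_BC = 10.7 kN, N_AB = 10.7 kN.
A_BC = 735.4 mm².
δ_AB = 10700·624/(827·195000) = 0.0414 mm
δ_BC = 10700·409/(735.4·195000) = 0.03052 mm
δ = Σδ_i = 0.07192 mm.

0.0719 mm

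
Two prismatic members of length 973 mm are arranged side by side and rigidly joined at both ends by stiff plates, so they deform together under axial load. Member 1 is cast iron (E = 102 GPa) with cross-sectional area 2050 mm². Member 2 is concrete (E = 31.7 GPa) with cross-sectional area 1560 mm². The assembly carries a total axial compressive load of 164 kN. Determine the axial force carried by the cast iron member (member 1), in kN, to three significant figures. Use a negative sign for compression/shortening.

Equal strain + equilibrium ⇒ each member carries load in proportion to AE: A₁E₁ = 209100000 N, A₂E₂ = 49450000 N, ΣAE = 258600000 N.
F₁ = P·A₁E₁/ΣAE = -164000·209100000/258600000 = -132600 N.

-133 kN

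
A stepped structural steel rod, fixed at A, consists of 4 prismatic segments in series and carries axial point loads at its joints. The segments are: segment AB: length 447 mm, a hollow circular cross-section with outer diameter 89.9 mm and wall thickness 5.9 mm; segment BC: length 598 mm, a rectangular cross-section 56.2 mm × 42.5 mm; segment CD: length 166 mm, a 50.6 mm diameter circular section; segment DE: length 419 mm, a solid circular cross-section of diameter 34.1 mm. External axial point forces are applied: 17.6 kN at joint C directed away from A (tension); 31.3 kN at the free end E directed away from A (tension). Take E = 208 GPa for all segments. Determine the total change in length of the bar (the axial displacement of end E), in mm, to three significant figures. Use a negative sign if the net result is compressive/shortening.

Internal axial forces (sectioning from the free end, tension +): N_DE = 31.3 kN, N_CD = 31.3 kN, N_BC = 48.9 kN, N_AB = 48.9 kN.
A_AB = 1557 mm².
A_BC = 2388 mm².
A_CD = 2011 mm².
A_DE = 913.3 mm².
δ_AB = 48900·447/(1557·208000) = 0.0675 mm
δ_BC = 48900·598/(2388·208000) = 0.05886 mm
δ_CD = 31300·166/(2011·208000) = 0.01242 mm
δ_DE = 31300·419/(913.3·208000) = 0.06904 mm
δ = Σδ_i = 0.2078 mm.

0.208 mm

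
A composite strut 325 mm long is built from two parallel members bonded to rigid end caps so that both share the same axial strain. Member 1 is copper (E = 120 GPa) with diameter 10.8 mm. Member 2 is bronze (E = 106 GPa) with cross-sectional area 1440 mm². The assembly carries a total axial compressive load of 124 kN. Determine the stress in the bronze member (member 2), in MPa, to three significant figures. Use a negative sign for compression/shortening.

-80.3 MPa

A_1 = 91.61 mm².
Equal strain + equilibrium ⇒ each member carries load in proportion to AE: A₁E₁ = 10990000 N, A₂E₂ = 152600000 N, ΣAE = 163600000 N.
σ₂ = P·E₂/ΣAE = -124000·106000/163600000 = -80.33 MPa.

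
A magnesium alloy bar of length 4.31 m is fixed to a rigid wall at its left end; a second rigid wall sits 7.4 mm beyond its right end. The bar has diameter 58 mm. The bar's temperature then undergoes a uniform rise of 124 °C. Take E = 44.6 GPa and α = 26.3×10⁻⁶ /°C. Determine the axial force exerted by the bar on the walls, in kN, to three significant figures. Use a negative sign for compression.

Free thermal expansion αLΔT = 26.3e-6 · 4310 · 124 = 14.06 mm.
The walls engage after the gap closes; constrained expansion = 14.06 − 7.4 = 6.656 mm.
The walls impose strain ε = −(6.656)/4310 = -1.5443e-03; σ = Eε = 44600 · -1.5443e-03 = -68.87 MPa.
Wall reaction R = σ·A = -68.87·2642 = -182000 N = -182 kN.

-182 kN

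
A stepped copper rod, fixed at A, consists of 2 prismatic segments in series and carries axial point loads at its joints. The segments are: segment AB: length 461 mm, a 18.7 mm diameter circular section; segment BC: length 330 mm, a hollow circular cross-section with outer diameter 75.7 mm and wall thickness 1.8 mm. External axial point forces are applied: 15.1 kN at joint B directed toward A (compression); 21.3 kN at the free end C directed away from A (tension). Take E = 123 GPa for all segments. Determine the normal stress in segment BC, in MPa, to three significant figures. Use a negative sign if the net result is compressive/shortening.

Internal axial forces (sectioning from the free end, tension +): N_BC = 21.3 kN, N_AB = 6.2 kN.
A_BC = 417.9 mm².
σ_BC = N_BC/A_BC = 21300/417.9 = 50.97 MPa.

51.0 MPa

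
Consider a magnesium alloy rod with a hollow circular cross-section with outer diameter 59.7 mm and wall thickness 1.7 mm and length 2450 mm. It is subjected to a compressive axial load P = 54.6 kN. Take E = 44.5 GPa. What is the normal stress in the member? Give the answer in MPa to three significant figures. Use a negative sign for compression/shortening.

A = 309.8 mm².
σ = N/A = -54600/309.8 = -176.3 MPa.

-176 MPa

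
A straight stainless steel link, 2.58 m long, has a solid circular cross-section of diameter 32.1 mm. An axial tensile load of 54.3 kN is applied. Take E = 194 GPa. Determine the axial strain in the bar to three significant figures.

3.46e-04

A = 809.3 mm².
σ = N/A = 67.1 MPa; ε = σ/E = 67.1/194000 = 3.459e-04.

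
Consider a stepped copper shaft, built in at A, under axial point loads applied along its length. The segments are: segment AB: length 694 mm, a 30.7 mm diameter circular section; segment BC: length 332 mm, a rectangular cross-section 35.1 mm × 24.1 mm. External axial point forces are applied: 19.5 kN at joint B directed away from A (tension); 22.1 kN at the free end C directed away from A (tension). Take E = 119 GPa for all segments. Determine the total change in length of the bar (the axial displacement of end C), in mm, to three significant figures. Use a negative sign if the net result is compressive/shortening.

0.401 mm

Internal axial forces (sectioning from the free end, tension +): N_BC = 22.1 kN, N_AB = 41.6 kN.
A_AB = 740.2 mm².
A_BC = 845.9 mm².
δ_AB = 41600·694/(740.2·119000) = 0.3277 mm
δ_BC = 22100·332/(845.9·119000) = 0.07289 mm
δ = Σδ_i = 0.4006 mm.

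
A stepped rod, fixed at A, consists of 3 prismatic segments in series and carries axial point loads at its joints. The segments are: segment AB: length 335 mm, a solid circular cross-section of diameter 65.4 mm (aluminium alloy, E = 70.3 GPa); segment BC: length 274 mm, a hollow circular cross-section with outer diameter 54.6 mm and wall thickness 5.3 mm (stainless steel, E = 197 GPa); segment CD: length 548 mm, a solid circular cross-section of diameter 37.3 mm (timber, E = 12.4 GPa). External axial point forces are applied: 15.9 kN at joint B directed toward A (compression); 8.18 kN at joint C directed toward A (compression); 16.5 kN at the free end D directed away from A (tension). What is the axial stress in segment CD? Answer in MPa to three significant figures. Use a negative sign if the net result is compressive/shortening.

15.1 MPa

Internal axial forces (sectioning from the free end, tension +): N_CD = 16.5 kN, N_BC = 8.32 kN, N_AB = -7.58 kN.
A_CD = 1093 mm².
σ_CD = N_CD/A_CD = 16500/1093 = 15.1 MPa.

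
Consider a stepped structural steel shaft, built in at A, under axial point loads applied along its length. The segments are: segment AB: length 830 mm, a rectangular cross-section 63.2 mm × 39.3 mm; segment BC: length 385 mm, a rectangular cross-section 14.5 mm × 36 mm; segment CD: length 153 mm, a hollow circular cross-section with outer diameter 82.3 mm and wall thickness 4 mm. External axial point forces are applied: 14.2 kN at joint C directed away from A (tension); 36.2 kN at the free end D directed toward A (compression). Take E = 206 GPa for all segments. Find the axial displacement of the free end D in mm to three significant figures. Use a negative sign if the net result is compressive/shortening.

-0.142 mm

Internal axial forces (sectioning from the free end, tension +): N_CD = -36.2 kN, N_BC = -22 kN, N_AB = -22 kN.
A_AB = 2484 mm².
A_BC = 522 mm².
A_CD = 983.9 mm².
δ_AB = -22000·830/(2484·206000) = -0.03569 mm
δ_BC = -22000·385/(522·206000) = -0.07877 mm
δ_CD = -36200·153/(983.9·206000) = -0.02733 mm
δ = Σδ_i = -0.1418 mm.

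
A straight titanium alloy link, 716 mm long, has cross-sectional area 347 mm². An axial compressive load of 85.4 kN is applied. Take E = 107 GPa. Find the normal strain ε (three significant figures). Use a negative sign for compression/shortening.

σ = N/A = -246.1 MPa; ε = σ/E = -246.1/107000 = -2.300e-03.

-0.00230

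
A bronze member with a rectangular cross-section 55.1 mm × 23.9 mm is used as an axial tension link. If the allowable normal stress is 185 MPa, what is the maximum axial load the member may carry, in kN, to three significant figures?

A = 1317 mm².
P_max = σ_allow · A = 185 · 1317 = 243600 N = 243.6 kN.

244 kN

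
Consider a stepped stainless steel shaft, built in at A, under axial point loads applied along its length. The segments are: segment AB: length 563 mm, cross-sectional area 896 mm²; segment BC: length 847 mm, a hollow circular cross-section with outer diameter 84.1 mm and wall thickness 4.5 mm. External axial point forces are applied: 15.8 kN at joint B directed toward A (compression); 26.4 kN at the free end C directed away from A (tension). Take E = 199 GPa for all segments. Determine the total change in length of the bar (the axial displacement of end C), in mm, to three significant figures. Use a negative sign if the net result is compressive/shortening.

0.133 mm

Internal axial forces (sectioning from the free end, tension +): N_BC = 26.4 kN, N_AB = 10.6 kN.
A_BC = 1125 mm².
δ_AB = 10600·563/(896·199000) = 0.03347 mm
δ_BC = 26400·847/(1125·199000) = 0.09985 mm
δ = Σδ_i = 0.1333 mm.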